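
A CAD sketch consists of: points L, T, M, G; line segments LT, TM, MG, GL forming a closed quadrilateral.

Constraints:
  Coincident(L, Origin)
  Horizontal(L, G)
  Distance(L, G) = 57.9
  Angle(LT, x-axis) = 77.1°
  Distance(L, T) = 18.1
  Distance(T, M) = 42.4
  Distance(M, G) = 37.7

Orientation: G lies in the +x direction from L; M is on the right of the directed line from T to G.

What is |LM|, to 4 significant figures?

31.69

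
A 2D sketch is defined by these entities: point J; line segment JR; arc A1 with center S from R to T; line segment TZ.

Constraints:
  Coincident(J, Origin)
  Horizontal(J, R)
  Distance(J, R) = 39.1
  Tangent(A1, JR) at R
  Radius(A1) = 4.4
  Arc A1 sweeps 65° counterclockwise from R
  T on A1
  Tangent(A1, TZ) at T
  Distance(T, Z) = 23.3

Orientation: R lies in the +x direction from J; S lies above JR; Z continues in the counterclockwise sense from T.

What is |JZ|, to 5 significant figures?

57.981

On A1, R sits at bearing -90° from S; a 65° counterclockwise sweep puts T at bearing -25°, so T = S + 4.4·(cos -25°, sin -25°) = (43.088, 2.5405). Tangency of A1 to TZ means the radius ST is perpendicular to TZ, so TZ runs along (−sin -25°, cos -25°); with |TZ| = 23.3, Z = (52.935, 23.657). Then |JZ| = |Z − J| = 57.981.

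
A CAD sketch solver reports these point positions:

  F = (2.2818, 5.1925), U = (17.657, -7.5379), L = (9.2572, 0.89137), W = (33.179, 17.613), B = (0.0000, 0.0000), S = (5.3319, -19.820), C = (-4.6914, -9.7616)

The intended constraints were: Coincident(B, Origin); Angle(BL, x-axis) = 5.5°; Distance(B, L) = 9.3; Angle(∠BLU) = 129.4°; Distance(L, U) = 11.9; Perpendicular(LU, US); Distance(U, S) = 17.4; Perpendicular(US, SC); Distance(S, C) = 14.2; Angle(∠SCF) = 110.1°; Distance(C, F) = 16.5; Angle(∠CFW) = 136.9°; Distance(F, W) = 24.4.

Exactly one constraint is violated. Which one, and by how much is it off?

Distance(F, W) = 24.4 — off by 8.90.

B = (0.00, 0.00) ✓; BL at 5.500° ✓; |BL| = 9.300 ✓; ∠BLU = 129.4° ✓; |LU| = 11.90 ✓; ∠(LU, US) = 90.00° ✓; |US| = 17.40 ✓; ∠(US, SC) = 90.00° ✓; |SC| = 14.20 ✓; ∠SCF = 110.1° ✓; |CF| = 16.50 ✓; ∠CFW = 136.9° ✓; |FW| = 33.30 ✗.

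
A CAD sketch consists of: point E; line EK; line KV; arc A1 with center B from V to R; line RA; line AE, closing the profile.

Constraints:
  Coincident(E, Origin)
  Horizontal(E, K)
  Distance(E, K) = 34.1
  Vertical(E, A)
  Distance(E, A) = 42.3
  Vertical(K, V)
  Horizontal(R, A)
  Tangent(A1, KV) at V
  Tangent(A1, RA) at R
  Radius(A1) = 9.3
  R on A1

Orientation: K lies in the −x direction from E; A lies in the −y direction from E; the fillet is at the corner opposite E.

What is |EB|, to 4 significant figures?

41.28

E is at the origin; E and K share the same y with |EK| = 34.1 and K on the −x side, so K = (-34.10, 0.000). E and A share the same x with |EA| = 42.3 and A on the −y side, so A = (0.000, -42.30). The virtual corner opposite E is at (-34.10, -42.30). The tangent condition forces BV to be normal to KV and A1 meets RA tangentially, so BR is at right angles to RA, with radius 9.3, so the center B sits 9.3 in from both sides at B = (-24.80, -33.00). Then |EB| = |B − E| = 41.28.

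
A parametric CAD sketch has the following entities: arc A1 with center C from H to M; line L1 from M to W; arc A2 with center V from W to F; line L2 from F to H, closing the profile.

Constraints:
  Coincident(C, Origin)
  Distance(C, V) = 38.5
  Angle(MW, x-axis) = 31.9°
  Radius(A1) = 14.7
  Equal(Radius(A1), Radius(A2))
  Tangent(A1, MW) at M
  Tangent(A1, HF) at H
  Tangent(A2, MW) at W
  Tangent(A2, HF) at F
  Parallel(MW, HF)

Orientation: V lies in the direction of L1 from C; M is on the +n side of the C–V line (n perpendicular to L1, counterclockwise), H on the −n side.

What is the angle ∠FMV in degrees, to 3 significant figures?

16.5°

The slot axis is L1's direction at 31.9°, so u = (cos 31.9°, sin 31.9°) = (0.849, 0.528) and n = (−sin 31.9°, cos 31.9°) = (-0.528, 0.849). C is at the origin and V lies 38.5 along u from C, so V = 38.5·u = (32.7, 20.3). Tangency of A1 to both parallel lines with radius 14.7 puts M and H at C ± 14.7·n: M = (-7.77, 12.5), H = (7.77, -12.5). Equal radii place W and F the same way about V: W = V + 14.7·n = (24.9, 32.8), F = V − 14.7·n = (40.5, 7.86). Then cos ∠FMV = MF·MV / (|MF||MV|), giving 16.5°.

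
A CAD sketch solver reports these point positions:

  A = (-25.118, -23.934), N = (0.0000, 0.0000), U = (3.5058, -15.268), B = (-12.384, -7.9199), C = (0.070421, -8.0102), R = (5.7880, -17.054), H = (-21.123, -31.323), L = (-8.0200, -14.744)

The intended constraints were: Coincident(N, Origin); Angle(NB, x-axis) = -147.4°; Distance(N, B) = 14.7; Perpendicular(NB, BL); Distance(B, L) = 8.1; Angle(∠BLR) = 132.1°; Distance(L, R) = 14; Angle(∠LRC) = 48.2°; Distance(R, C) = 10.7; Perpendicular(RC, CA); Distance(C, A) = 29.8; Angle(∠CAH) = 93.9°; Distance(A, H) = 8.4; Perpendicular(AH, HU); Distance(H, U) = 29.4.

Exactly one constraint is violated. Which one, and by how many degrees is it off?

Perpendicular(AH, HU) — off by 4.70°.

N = (0.00, 0.00) ✓; NB at -147.4° ✓; |NB| = 14.70 ✓; ∠(NB, BL) = 90.00° ✓; |BL| = 8.100 ✓; ∠BLR = 132.1° ✓; |LR| = 14.00 ✓; ∠LRC = 48.20° ✓; |RC| = 10.70 ✓; ∠(RC, CA) = 90.00° ✓; |CA| = 29.80 ✓; ∠CAH = 93.90° ✓; |AH| = 8.400 ✓; ∠(AH, HU) = 94.70° ✗; |HU| = 29.40 ✓.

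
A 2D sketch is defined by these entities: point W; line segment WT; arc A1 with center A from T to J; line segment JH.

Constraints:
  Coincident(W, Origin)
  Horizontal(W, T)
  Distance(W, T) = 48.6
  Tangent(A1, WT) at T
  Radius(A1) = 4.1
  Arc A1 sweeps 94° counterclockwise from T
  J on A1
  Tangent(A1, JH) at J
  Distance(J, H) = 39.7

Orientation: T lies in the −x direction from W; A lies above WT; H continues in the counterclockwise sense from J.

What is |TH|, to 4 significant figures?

44.01

W is at the origin; W and T share the same y with |WT| = 48.6 and T on the −x side, so T = (-48.60, 0.000). Since A1 is tangent to WT there, AT ⟂ WT, so A = T + (0, 4.1) = (-48.60, 4.100). On A1, T sits at bearing -90° from A; a 94° counterclockwise sweep puts J at bearing 4°, so J = A + 4.1·(cos 4°, sin 4°) = (-44.51, 4.386). Since A1 is tangent to JH there, AJ ⟂ JH, so JH runs along (−sin 4°, cos 4°); with |JH| = 39.7, H = (-47.28, 43.99). Then |TH| = |H − T| = 44.01.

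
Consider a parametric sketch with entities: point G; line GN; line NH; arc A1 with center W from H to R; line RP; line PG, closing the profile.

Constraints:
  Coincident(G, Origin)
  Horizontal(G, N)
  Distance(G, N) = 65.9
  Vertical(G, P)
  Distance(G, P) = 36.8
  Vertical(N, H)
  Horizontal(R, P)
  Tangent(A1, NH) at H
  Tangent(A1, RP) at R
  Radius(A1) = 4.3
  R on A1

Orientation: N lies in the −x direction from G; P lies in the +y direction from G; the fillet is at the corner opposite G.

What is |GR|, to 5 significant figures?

71.755

G is at the origin; G and N share the same y with |GN| = 65.9 and N on the −x side, so N = (-65.900, 0.0000). G and P share the same x with |GP| = 36.8 and P on the +y side, so P = (0.0000, 36.800). The virtual corner opposite G is at (-65.900, 36.800). The tangent condition forces WH to be normal to NH and A1 meets RP tangentially, so WR is at right angles to RP, with radius 4.3, so the center W sits 4.3 in from both sides at W = (-61.600, 32.500). That places the tangent points at H = (-65.900, 32.500) on NH and R = (-61.600, 36.800) on RP. Then |GR| = |R − G| = 71.755.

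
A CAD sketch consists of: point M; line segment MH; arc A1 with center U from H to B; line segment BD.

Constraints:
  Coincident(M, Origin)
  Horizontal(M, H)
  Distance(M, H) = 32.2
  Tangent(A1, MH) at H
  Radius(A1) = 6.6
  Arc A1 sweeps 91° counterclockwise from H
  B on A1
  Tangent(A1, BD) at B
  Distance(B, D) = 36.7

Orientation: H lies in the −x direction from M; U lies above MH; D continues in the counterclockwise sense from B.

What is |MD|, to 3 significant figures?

50.7

M is at the origin; M and H share the same y with |MH| = 32.2 and H on the −x side, so H = (-32.2, 0.00). A1 meets MH tangentially, so UH is at right angles to MH, so U = H + (0, 6.6) = (-32.2, 6.60). On A1, H sits at bearing -90° from U; a 91° counterclockwise sweep puts B at bearing 1°, so B = U + 6.6·(cos 1°, sin 1°) = (-25.6, 6.72). Since A1 is tangent to BD there, UB ⟂ BD, so BD runs along (−sin 1°, cos 1°); with |BD| = 36.7, D = (-26.2, 43.4). Then |MD| = |D − M| = 50.7.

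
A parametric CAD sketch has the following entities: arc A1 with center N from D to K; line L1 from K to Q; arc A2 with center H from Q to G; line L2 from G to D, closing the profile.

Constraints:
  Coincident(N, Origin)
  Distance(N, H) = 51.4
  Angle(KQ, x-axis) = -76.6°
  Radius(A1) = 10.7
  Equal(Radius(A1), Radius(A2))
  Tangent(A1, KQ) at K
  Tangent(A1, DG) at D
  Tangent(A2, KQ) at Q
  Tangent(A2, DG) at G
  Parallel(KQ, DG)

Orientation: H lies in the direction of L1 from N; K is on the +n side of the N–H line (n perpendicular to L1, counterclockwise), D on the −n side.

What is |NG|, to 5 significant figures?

52.502

The slot axis is L1's direction at -76.6°, so u = (cos -76.6°, sin -76.6°) = (0.23175, -0.97278) and n = (−sin -76.6°, cos -76.6°) = (0.97278, 0.23175). N is at the origin and H lies 51.4 along u from N, so H = 51.4·u = (11.912, -50.001). Tangency of A1 to both parallel lines with radius 10.7 puts K and D at N ± 10.7·n: K = (10.409, 2.4797), D = (-10.409, -2.4797). Equal radii place Q and G the same way about H: Q = H + 10.7·n = (22.321, -47.521), G = H − 10.7·n = (1.5031, -52.480). Then |NG| = |G − N| = 52.502.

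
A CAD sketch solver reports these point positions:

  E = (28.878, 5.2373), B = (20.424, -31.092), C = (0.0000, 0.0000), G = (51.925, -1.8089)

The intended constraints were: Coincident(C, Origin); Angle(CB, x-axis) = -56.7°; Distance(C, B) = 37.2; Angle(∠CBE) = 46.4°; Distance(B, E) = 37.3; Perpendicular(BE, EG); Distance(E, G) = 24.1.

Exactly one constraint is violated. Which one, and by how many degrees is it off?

Perpendicular(BE, EG) — off by 3.90°.

C = (0.00, 0.00) ✓; CB at -56.70° ✓; |CB| = 37.20 ✓; ∠CBE = 46.40° ✓; |BE| = 37.30 ✓; ∠(BE, EG) = 93.90° ✗; |EG| = 24.10 ✓.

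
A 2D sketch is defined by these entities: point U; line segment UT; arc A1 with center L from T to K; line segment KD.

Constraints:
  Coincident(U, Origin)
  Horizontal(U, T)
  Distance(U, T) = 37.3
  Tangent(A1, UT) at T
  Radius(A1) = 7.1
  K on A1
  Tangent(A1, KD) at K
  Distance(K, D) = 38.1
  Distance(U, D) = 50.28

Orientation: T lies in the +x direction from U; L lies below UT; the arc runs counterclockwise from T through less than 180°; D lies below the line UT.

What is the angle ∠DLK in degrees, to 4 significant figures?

79.44°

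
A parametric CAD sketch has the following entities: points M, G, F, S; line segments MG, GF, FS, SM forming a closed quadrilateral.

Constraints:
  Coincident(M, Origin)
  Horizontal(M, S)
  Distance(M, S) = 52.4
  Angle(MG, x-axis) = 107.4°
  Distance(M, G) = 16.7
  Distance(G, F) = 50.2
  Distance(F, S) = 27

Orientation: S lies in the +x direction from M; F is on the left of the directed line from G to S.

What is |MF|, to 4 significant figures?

51.18

M is at the origin; M and S share the same y with |MS| = 52.4 and S in +x, so S = (52.4, 0). MG runs at 107.4° with |MG| = 16.7, so G = (-4.994, 15.94). F is determined by |GF| = 50.2 and |FS| = 27.0 together: it lies at the intersection of circle(G, 50.2) and circle(S, 27.0). With |GS| = 59.57, the foot of the radical line on GS is 44.82 from G and the perpendicular offset is √(50.2² − 44.82²) = 22.62. Taking the left-of-GS solution: F = (44.24, 25.74).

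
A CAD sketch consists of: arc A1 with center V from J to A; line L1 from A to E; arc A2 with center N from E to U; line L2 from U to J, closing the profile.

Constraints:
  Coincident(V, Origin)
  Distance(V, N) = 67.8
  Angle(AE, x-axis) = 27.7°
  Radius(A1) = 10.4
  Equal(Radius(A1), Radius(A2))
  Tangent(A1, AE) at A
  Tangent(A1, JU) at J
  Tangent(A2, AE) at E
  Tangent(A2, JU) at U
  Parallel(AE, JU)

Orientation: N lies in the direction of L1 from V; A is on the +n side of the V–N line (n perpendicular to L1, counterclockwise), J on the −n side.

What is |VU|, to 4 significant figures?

68.59

The slot axis is L1's direction at 27.7°, so u = (cos 27.7°, sin 27.7°) = (0.8854, 0.4648) and n = (−sin 27.7°, cos 27.7°) = (-0.4648, 0.8854). V is at the origin and N lies 67.8 along u from V, so N = 67.8·u = (60.03, 31.52). Tangency of A1 to both parallel lines with radius 10.4 puts A and J at V ± 10.4·n: A = (-4.834, 9.208), J = (4.834, -9.208). Equal radii place E and U the same way about N: E = N + 10.4·n = (55.20, 40.72), U = N − 10.4·n = (64.86, 22.31). Then |VU| = |U − V| = 68.59.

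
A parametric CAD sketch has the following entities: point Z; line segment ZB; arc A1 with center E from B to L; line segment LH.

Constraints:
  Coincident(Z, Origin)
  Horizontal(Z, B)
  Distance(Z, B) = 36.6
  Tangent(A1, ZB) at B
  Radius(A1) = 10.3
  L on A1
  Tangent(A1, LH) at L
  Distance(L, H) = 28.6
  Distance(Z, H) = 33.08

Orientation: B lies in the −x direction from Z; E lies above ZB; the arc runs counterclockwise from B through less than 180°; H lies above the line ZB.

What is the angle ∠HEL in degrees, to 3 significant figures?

70.2°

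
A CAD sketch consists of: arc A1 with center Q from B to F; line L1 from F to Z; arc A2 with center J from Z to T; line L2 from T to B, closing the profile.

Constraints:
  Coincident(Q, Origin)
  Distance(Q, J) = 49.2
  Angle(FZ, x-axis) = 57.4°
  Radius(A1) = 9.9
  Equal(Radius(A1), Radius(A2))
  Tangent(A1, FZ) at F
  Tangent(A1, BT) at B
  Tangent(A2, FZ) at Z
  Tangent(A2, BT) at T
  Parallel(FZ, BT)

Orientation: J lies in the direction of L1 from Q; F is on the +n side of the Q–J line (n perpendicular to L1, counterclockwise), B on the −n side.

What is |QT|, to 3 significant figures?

50.2

The slot axis is L1's direction at 57.4°, so u = (cos 57.4°, sin 57.4°) = (0.539, 0.842) and n = (−sin 57.4°, cos 57.4°) = (-0.842, 0.539). Q is at the origin and J lies 49.2 along u from Q, so J = 49.2·u = (26.5, 41.4). Tangency of A1 to both parallel lines with radius 9.9 puts F and B at Q ± 9.9·n: F = (-8.34, 5.33), B = (8.34, -5.33). Equal radii place Z and T the same way about J: Z = J + 9.9·n = (18.2, 46.8), T = J − 9.9·n = (34.8, 36.1). Then |QT| = |T − Q| = 50.2.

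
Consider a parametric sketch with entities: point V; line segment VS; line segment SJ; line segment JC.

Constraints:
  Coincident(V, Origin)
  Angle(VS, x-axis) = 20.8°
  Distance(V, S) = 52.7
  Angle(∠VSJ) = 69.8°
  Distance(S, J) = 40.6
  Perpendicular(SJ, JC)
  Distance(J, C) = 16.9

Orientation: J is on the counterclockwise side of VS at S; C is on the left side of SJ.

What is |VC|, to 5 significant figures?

39.521

V is at the origin; VS runs at 20.8° with length 52.7, so S = 52.7·(cos 20.8°, sin 20.8°) = (49.265, 18.714). ∠VSJ = 69.8°, so SJ runs at 20.8° + (180° − 69.8°) = 131.00° from the x-axis; with |SJ| = 40.6, J = S + 40.6·(cos 131.00°, sin 131.00°) = (22.629, 49.355). SJ ⟂ JC; with |JC| = 16.9 on the left of SJ, C = J + 16.9·(-0.75471, -0.65606) = (9.8747, 38.268). Then |VC| = |C − V| = 39.521.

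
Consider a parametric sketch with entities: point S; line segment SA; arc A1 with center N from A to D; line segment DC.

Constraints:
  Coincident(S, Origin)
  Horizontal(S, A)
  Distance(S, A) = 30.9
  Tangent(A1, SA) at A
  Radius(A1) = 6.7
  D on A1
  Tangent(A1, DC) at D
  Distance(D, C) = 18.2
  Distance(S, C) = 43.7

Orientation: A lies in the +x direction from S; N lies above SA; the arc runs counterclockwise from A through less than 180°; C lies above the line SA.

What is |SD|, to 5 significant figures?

38.292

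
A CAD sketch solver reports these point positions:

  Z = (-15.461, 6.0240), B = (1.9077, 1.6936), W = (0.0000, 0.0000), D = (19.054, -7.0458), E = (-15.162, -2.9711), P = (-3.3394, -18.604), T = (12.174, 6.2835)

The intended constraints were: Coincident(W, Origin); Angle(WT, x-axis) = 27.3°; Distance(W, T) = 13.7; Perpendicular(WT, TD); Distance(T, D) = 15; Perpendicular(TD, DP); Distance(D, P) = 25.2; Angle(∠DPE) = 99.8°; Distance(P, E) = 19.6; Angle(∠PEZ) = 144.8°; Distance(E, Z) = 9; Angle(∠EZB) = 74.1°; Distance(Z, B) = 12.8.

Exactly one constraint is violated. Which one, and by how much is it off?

Distance(Z, B) = 12.8 — off by 5.10.

W = (0.00, 0.00) ✓; WT at 27.30° ✓; |WT| = 13.70 ✓; ∠(WT, TD) = 90.00° ✓; |TD| = 15.00 ✓; ∠(TD, DP) = 90.00° ✓; |DP| = 25.20 ✓; ∠DPE = 99.80° ✓; |PE| = 19.60 ✓; ∠PEZ = 144.8° ✓; |EZ| = 9.000 ✓; ∠EZB = 74.10° ✓; |ZB| = 17.90 ✗.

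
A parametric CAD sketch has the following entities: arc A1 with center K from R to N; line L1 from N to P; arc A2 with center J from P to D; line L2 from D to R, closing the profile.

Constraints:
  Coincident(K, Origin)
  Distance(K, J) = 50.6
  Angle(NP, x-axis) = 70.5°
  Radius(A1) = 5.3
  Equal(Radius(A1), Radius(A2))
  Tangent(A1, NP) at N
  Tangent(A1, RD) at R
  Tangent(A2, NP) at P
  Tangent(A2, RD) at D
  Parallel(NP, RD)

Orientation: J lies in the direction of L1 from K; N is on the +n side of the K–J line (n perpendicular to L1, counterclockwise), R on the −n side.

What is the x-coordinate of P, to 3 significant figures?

11.9

The slot axis is L1's direction at 70.5°, so u = (cos 70.5°, sin 70.5°) = (0.334, 0.943) and n = (−sin 70.5°, cos 70.5°) = (-0.943, 0.334). K is at the origin and J lies 50.6 along u from K, so J = 50.6·u = (16.9, 47.7). Tangency of A1 to both parallel lines with radius 5.3 puts N and R at K ± 5.3·n: N = (-5.00, 1.77), R = (5.00, -1.77). Equal radii place P and D the same way about J: P = J + 5.3·n = (11.9, 49.5), D = J − 5.3·n = (21.9, 45.9). So P.x = 11.9.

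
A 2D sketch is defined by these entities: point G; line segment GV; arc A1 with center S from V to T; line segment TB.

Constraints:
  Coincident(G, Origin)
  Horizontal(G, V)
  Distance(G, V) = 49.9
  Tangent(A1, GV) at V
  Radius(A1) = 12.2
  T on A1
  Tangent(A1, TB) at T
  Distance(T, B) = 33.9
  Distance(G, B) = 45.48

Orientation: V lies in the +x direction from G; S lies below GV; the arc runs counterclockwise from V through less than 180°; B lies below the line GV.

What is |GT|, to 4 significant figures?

39.44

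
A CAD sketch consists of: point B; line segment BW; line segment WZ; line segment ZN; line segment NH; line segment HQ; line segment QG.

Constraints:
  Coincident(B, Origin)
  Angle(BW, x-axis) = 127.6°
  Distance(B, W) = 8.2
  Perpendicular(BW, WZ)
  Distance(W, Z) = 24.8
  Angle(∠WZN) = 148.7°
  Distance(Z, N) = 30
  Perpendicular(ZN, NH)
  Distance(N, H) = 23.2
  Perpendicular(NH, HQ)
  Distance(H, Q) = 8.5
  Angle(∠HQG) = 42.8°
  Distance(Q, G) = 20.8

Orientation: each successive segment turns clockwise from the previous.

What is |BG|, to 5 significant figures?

54.772

The perpendicularity gives HQ at right angles to NH, so HQ runs at -173.70°; with |HQ| = 8.5, Q = (38.562, 0.92777). ∠HQG = 42.8° gives QG at 49.100° from the x-axis; with |QG| = 20.8, G = (52.180, 16.650). Then |BG| = |G − B| = 54.772.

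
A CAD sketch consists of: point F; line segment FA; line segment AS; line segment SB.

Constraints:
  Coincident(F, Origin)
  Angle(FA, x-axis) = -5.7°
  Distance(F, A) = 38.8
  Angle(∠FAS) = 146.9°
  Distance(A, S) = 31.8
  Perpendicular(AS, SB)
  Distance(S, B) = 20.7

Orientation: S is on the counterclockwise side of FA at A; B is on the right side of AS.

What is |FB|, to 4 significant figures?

76.74

F is at the origin; FA runs at -5.7° with length 38.8, so A = 38.8·(cos -5.7°, sin -5.7°) = (38.61, -3.854). ∠FAS = 146.9°, so AS runs at -5.7° + (180° − 146.9°) = 27.40° from the x-axis; with |AS| = 31.8, S = A + 31.8·(cos 27.40°, sin 27.40°) = (66.84, 10.78). The perpendicularity gives SB at right angles to AS; with |SB| = 20.7 on the right of AS, B = S + 20.7·(0.4602, -0.8878) = (76.37, -7.597). Then |FB| = |B − F| = 76.74.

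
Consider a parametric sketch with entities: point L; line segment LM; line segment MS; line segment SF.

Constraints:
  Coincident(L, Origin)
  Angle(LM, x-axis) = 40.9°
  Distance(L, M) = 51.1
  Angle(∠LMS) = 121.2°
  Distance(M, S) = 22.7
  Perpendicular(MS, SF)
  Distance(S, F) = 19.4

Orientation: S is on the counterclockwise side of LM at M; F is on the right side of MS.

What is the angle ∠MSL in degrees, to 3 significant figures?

41.6°

L is at the origin; LM runs at 40.9° with length 51.1, so M = 51.1·(cos 40.9°, sin 40.9°) = (38.6, 33.5). ∠LMS = 121.2°, so MS runs at 40.9° + (180° − 121.2°) = 99.7° from the x-axis; with |MS| = 22.7, S = M + 22.7·(cos 99.7°, sin 99.7°) = (34.8, 55.8). Then cos ∠MSL = SM·SL / (|SM||SL|), giving 41.6°.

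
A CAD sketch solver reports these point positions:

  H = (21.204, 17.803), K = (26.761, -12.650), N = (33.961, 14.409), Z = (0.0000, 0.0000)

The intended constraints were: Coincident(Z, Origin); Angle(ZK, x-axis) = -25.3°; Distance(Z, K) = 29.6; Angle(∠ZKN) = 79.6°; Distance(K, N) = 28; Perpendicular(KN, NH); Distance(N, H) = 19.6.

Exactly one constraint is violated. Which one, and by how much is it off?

Distance(N, H) = 19.6 — off by 6.40.

Z = (0.00, 0.00) ✓; ZK at -25.30° ✓; |ZK| = 29.60 ✓; ∠ZKN = 79.60° ✓; |KN| = 28.00 ✓; ∠(KN, NH) = 90.00° ✓; |NH| = 13.20 ✗.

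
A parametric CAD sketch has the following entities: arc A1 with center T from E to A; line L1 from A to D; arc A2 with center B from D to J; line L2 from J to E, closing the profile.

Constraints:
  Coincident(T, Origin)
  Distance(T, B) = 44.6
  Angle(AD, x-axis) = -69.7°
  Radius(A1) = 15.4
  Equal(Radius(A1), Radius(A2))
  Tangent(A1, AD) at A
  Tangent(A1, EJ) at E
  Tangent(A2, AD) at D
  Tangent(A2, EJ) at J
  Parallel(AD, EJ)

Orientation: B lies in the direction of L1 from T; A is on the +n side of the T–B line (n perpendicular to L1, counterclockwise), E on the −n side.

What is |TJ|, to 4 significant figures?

47.18

The slot axis is L1's direction at -69.7°, so u = (cos -69.7°, sin -69.7°) = (0.3469, -0.9379) and n = (−sin -69.7°, cos -69.7°) = (0.9379, 0.3469). T is at the origin and B lies 44.6 along u from T, so B = 44.6·u = (15.47, -41.83). Tangency of A1 to both parallel lines with radius 15.4 puts A and E at T ± 15.4·n: A = (14.44, 5.343), E = (-14.44, -5.343). Equal radii place D and J the same way about B: D = B + 15.4·n = (29.92, -36.49), J = B − 15.4·n = (1.030, -47.17). Then |TJ| = |J − T| = 47.18.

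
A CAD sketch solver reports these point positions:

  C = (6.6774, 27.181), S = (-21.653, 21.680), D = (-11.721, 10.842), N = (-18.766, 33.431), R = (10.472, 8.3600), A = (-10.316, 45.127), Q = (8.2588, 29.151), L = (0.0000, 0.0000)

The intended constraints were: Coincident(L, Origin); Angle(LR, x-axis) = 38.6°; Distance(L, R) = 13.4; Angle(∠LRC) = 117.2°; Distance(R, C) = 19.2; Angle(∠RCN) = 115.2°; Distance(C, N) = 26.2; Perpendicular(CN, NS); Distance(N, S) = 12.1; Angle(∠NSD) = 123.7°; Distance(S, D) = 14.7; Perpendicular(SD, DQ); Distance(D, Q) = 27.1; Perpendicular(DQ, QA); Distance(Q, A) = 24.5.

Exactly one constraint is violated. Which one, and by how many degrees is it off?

Perpendicular(DQ, QA) — off by 6.80°.

L = (0.00, 0.00) ✓; LR at 38.60° ✓; |LR| = 13.40 ✓; ∠LRC = 117.2° ✓; |RC| = 19.20 ✓; ∠RCN = 115.2° ✓; |CN| = 26.20 ✓; ∠(CN, NS) = 90.00° ✓; |NS| = 12.10 ✓; ∠NSD = 123.7° ✓; |SD| = 14.70 ✓; ∠(SD, DQ) = 90.00° ✓; |DQ| = 27.10 ✓; ∠(DQ, QA) = 96.80° ✗; |QA| = 24.50 ✓.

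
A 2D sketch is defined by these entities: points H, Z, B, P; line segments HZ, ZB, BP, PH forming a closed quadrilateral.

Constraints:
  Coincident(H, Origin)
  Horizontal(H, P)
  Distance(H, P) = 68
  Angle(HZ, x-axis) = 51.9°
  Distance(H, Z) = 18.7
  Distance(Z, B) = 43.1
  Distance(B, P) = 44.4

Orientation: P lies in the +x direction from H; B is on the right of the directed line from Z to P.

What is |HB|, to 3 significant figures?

38.9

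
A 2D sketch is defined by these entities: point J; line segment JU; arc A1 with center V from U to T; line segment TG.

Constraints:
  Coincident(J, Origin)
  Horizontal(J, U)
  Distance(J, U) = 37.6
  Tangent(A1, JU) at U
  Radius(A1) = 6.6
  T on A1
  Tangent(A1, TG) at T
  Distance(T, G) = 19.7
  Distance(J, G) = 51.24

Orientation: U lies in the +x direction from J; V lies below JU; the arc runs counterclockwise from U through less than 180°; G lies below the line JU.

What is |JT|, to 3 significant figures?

33.9

Checks: ∠(VU, UJ) = 90.00° ✓; |VT| = 6.600 ✓; ∠(VT, TG) = 90.00° ✓; |TG| = 19.70 ✓; |JG| = 51.24 ✓.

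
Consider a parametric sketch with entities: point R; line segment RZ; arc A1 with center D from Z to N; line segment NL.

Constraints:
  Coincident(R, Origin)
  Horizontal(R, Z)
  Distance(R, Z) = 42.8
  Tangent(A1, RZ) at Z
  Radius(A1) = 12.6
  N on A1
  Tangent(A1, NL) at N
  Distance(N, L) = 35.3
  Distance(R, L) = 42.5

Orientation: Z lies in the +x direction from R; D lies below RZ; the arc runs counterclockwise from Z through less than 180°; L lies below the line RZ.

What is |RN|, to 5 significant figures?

32.219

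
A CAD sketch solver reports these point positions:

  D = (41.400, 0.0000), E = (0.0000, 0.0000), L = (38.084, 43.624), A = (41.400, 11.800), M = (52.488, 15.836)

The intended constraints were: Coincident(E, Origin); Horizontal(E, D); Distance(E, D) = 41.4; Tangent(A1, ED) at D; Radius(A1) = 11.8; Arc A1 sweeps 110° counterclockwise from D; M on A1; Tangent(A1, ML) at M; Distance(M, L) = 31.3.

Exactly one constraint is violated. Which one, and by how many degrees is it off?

Tangent(A1, ML) at M — off by 7.40°.

E = (0.00, 0.00) ✓; E.y = 0.00, D.y = 0.00 ✓; |ED| = 41.40 ✓; ∠(AD, DE) = 90.00° ✓; |AD| = 11.80 ✓; bearing(A→M) − bearing(A→D) = 110.0° ✓; |AM| = 11.80 ✓; ∠(AM, ML) = 82.60° ✗; |ML| = 31.30 ✓.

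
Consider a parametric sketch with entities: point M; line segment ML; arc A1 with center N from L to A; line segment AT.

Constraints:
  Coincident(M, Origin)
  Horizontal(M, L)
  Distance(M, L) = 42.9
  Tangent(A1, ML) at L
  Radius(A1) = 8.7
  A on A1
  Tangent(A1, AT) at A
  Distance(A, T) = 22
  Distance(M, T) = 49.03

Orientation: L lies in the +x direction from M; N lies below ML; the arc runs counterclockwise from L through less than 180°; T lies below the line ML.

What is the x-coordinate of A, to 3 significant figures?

34.3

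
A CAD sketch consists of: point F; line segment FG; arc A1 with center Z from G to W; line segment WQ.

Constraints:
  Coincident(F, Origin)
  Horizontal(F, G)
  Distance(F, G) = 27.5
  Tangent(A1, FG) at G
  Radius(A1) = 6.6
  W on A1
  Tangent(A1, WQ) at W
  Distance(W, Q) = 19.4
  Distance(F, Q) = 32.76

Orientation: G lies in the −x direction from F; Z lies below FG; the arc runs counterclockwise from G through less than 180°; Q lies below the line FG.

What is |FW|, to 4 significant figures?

34.33

F is at the origin; FG is horizontal with |FG| = 27.5 and G on the −x side, so G = (-27.50, 0.000). Since A1 is tangent to FG there, ZG ⟂ FG, so Z = G + (0, -6.6) = (-27.50, -6.600). Since ZW ⟂ WQ (tangency), |ZQ| = √(6.6² + 19.4²) = 20.49 regardless of where W sits on A1. So Q lies on both circle(F, 32.76) and circle(Z, 20.49); the below-FG intersection is Q = (-20.24, -25.76). W is the foot of the tangent from Q: W = (-32.59, -10.80).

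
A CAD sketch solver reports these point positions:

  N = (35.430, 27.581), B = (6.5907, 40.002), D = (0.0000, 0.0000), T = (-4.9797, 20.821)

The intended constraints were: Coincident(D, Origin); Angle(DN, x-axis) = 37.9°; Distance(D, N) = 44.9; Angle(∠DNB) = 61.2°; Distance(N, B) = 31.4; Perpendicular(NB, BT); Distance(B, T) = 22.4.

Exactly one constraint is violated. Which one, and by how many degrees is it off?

Perpendicular(NB, BT) — off by 7.80°.

D = (0.00, 0.00) ✓; DN at 37.90° ✓; |DN| = 44.90 ✓; ∠DNB = 61.20° ✓; |NB| = 31.40 ✓; ∠(NB, BT) = 82.20° ✗; |BT| = 22.40 ✓.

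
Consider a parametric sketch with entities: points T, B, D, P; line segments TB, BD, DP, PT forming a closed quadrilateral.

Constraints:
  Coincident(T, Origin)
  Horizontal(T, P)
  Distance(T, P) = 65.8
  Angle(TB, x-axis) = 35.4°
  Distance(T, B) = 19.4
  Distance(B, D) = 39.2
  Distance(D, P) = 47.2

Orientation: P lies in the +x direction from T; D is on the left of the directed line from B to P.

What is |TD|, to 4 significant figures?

58.26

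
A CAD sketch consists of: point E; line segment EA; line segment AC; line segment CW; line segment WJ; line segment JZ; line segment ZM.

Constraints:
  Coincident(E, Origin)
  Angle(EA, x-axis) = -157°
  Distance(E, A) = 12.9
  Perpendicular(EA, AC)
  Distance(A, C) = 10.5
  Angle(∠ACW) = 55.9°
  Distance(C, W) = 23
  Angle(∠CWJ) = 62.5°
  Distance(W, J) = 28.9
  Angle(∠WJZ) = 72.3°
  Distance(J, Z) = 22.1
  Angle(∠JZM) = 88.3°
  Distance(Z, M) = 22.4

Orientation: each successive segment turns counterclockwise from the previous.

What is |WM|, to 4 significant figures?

13.65

∠WJZ = 72.3° gives JZ at -77.70° from the x-axis; with |JZ| = 22.1, Z = (-19.34, -14.27). ∠JZM = 88.3° gives ZM at 14.00° from the x-axis; with |ZM| = 22.4, M = (2.392, -8.848). Then |WM| = |M − W| = 13.65.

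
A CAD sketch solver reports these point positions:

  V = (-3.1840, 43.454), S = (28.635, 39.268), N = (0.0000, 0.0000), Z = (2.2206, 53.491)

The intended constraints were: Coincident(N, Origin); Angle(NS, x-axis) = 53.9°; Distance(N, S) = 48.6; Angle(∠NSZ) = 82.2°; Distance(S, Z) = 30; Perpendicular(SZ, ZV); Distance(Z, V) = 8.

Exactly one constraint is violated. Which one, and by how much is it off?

Distance(Z, V) = 8 — off by 3.40.

N = (0.00, 0.00) ✓; NS at 53.90° ✓; |NS| = 48.60 ✓; ∠NSZ = 82.20° ✓; |SZ| = 30.00 ✓; ∠(SZ, ZV) = 90.00° ✓; |ZV| = 11.40 ✗.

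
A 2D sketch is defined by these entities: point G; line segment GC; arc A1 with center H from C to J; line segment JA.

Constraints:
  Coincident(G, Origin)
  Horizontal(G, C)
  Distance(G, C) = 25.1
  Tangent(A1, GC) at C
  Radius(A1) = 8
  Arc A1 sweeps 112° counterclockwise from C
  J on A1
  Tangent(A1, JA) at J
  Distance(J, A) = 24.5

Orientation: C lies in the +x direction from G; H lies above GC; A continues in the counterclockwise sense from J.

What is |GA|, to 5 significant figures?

41.004

G is at the origin; GC is horizontal with |GC| = 25.1 and C on the +x side, so C = (25.100, 0.0000). Tangency of A1 to GC means the radius HC is perpendicular to GC, so H = C + (0, 8) = (25.100, 8.0000). On A1, C sits at bearing -90° from H; a 112° counterclockwise sweep puts J at bearing 22°, so J = H + 8.0·(cos 22°, sin 22°) = (32.517, 10.997). The tangent condition forces HJ to be normal to JA, so JA runs along (−sin 22°, cos 22°); with |JA| = 24.5, A = (23.340, 33.713). Then |GA| = |A − G| = 41.004.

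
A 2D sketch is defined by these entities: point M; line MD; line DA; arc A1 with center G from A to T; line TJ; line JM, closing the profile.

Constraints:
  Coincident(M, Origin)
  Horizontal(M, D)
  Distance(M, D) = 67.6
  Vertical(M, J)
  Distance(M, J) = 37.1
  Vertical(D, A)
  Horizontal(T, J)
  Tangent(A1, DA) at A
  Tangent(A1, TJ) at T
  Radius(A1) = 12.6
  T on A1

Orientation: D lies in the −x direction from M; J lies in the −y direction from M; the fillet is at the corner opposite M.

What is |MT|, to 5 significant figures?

66.343

The virtual corner opposite M is at (-67.600, -37.100). A1 meets DA tangentially, so GA is at right angles to DA and the tangent condition forces GT to be normal to TJ, with radius 12.6, so the center G sits 12.6 in from both sides at G = (-55.000, -24.500). That places the tangent points at A = (-67.600, -24.500) on DA and T = (-55.000, -37.100) on TJ. Then |MT| = |T − M| = 66.343.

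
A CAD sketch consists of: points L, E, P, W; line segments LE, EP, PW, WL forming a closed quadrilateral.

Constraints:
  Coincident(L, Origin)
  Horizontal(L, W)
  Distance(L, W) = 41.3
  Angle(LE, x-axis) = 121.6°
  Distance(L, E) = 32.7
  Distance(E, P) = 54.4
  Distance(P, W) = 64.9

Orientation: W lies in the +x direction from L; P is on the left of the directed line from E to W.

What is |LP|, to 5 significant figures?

67.380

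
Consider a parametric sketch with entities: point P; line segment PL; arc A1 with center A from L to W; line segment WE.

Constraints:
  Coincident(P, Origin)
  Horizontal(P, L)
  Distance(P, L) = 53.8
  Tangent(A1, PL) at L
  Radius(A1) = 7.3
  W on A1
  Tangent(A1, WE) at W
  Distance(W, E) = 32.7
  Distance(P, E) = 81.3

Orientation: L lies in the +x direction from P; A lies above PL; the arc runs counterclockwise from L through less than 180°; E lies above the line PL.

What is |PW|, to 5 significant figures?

60.627

Checks: |AW| = 7.300 ✓; ∠(AW, WE) = 90.00° ✓; |WE| = 32.70 ✓; |PE| = 81.30 ✓.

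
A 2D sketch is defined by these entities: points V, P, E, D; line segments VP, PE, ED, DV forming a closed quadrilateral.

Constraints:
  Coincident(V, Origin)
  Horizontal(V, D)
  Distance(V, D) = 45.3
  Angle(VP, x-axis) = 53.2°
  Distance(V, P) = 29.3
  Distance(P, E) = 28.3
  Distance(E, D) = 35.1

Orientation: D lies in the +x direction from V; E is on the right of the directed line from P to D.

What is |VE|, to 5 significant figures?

11.135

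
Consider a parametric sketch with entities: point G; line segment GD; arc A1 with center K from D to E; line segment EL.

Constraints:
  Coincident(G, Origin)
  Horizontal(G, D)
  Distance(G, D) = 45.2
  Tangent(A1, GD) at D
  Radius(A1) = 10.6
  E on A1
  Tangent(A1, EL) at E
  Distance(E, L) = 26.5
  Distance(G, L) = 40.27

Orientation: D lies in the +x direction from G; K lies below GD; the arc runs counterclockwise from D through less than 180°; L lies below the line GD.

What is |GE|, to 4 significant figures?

35.99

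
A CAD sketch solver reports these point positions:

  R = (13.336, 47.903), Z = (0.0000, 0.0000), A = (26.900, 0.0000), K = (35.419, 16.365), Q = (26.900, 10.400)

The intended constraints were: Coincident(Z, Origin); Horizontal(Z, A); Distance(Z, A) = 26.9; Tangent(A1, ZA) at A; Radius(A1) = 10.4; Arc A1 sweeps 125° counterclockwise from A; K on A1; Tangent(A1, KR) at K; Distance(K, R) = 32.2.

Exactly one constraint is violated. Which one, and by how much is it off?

Distance(K, R) = 32.2 — off by 6.30.

Z = (0.00, 0.00) ✓; Z.y = 0.00, A.y = 0.00 ✓; |ZA| = 26.90 ✓; ∠(QA, AZ) = 90.00° ✓; |QA| = 10.40 ✓; bearing(Q→K) − bearing(Q→A) = 125.0° ✓; |QK| = 10.40 ✓; ∠(QK, KR) = 90.00° ✓; |KR| = 38.50 ✗.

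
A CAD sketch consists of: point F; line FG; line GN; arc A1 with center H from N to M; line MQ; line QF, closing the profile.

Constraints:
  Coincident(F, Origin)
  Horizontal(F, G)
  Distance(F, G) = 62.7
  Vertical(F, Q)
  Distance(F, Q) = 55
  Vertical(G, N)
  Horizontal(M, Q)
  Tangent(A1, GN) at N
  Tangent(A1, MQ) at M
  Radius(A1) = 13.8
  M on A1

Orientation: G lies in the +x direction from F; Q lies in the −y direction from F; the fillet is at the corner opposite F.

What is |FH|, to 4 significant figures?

63.94

F is at the origin; FG is horizontal with |FG| = 62.7 and G on the +x side, so G = (62.70, 0.000). FQ is vertical with |FQ| = 55.0 and Q on the −y side, so Q = (0.000, -55.00). The virtual corner opposite F is at (62.70, -55.00). A1 meets GN tangentially, so HN is at right angles to GN and tangency of A1 to MQ means the radius HM is perpendicular to MQ, with radius 13.8, so the center H sits 13.8 in from both sides at H = (48.90, -41.20). Then |FH| = |H − F| = 63.94.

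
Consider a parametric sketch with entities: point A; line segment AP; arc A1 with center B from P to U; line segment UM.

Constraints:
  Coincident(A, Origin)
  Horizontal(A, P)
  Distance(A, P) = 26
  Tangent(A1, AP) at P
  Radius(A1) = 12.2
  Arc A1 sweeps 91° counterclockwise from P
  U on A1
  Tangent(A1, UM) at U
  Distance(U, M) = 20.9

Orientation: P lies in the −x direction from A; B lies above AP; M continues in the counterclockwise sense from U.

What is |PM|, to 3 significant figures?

35.3

A is at the origin; AP is horizontal with |AP| = 26.0 and P on the −x side, so P = (-26.0, 0.00). A1 meets AP tangentially, so BP is at right angles to AP, so B = P + (0, 12.2) = (-26.0, 12.2). On A1, P sits at bearing -90° from B; a 91° counterclockwise sweep puts U at bearing 1°, so U = B + 12.2·(cos 1°, sin 1°) = (-13.8, 12.4). Since A1 is tangent to UM there, BU ⟂ UM, so UM runs along (−sin 1°, cos 1°); with |UM| = 20.9, M = (-14.2, 33.3). Then |PM| = |M − P| = 35.3.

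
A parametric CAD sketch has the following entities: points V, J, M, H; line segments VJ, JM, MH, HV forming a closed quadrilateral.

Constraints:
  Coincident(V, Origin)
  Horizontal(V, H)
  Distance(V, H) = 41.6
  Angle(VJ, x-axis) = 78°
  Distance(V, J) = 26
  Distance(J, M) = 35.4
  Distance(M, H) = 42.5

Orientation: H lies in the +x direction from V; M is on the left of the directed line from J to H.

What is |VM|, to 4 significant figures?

55.85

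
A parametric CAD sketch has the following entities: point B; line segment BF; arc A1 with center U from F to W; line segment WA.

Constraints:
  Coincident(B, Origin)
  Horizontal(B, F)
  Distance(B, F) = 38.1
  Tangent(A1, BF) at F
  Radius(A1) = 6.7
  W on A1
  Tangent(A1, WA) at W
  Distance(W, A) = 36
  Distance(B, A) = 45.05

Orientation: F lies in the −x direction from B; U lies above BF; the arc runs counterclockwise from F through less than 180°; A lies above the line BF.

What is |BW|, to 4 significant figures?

32.03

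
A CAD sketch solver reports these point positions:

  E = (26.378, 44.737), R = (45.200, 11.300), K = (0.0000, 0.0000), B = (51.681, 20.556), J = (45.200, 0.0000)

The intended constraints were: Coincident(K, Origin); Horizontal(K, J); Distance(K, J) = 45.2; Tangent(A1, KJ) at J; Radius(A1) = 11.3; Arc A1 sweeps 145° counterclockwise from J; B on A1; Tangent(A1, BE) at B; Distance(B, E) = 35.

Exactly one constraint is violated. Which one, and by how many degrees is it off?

Tangent(A1, BE) at B — off by 8.70°.

K = (0.00, 0.00) ✓; K.y = 0.00, J.y = 0.00 ✓; |KJ| = 45.20 ✓; ∠(RJ, JK) = 90.00° ✓; |RJ| = 11.30 ✓; bearing(R→B) − bearing(R→J) = 145.0° ✓; |RB| = 11.30 ✓; ∠(RB, BE) = 98.70° ✗; |BE| = 35.00 ✓.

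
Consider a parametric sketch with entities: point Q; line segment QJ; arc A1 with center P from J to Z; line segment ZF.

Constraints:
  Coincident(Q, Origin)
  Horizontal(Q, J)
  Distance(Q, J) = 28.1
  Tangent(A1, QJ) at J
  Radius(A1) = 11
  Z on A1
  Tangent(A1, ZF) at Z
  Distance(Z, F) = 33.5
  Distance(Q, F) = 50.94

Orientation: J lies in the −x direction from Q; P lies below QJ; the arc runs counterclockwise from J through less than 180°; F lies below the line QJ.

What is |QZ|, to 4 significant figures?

41.13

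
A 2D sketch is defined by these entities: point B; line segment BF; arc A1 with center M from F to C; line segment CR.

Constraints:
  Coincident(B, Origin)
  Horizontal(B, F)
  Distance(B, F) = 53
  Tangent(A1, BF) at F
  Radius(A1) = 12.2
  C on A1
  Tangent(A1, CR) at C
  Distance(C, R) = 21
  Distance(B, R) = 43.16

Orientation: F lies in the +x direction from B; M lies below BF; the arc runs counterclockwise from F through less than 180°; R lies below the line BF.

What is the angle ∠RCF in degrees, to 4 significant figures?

146.2°

Checks: B = (0.00, 0.00) ✓; |MF| = 12.20 ✓; |MC| = 12.20 ✓; ∠(MC, CR) = 90.00° ✓; |CR| = 21.00 ✓; |BR| = 43.16 ✓.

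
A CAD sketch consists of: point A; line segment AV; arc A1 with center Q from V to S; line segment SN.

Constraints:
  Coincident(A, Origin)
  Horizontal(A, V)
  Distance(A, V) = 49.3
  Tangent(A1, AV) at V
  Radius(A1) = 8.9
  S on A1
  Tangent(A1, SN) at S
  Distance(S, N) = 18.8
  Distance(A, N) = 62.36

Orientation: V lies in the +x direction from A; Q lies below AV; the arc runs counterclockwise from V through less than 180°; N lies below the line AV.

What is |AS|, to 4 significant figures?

45.21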